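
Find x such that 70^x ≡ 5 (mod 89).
2

Baby-step giant-step with step n = ⌈√89⌉ = 10.
Baby steps 70^j mod 89 (j:value) for j=0..9: 0:1, 1:70, 2:5, 3:83, 4:25, 5:59, 6:36, 7:28, 8:2, 9:51.
h = 5 is already in the table at j=2, so x = 2.
Check: 70^2 ≡ 5 (mod 89).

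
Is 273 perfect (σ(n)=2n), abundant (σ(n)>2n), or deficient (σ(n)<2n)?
deficient

Proper divisors of 273: sum = 1 + 3 + 7 + 13 + 21 + 39 + 91 = 175
Since 175 < 273, 273 is deficient.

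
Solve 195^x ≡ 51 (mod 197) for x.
144

Baby-step giant-step with step n = ⌈√197⌉ = 15.
Baby steps 195^j mod 197 (j:value) for j=0..14: 0:1, 1:195, 2:4, 3:189, 4:16, 5:165, 6:64, 7:69, 8:59, 9:79, 10:39, 11:119, 12:156, 13:82, 14:33.
Giant-step multiplier: 195^(-15) ≡ 195^(196-15) = 195^181 ≡ 194 (mod 197).
Giant steps γ_i = 51·194^i mod 197: γ_0=51, γ_1=44, γ_2=65, γ_3=2, γ_4=191, γ_5=18, γ_6=143, γ_7=162, γ_8=105, γ_9=79 (in table at j=9).
x = i·n + j = 9·15 + 9 = 144.
Check: 195^144 ≡ 51 (mod 197).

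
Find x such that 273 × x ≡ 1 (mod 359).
96

gcd(273, 359) = 1, so the inverse exists.
Extended Euclidean algorithm on (359, 273):
359 = 1 × 273 + 86  ⟹  86 = (1)·359 + (-1)·273
273 = 3 × 86 + 15  ⟹  15 = (-3)·359 + (4)·273
86 = 5 × 15 + 11  ⟹  11 = (16)·359 + (-21)·273
15 = 1 × 11 + 4  ⟹  4 = (-19)·359 + (25)·273
11 = 2 × 4 + 3  ⟹  3 = (54)·359 + (-71)·273
4 = 1 × 3 + 1  ⟹  1 = (-73)·359 + (96)·273
So (96)·273 ≡ 1 (mod 359), i.e. 273^(-1) ≡ 96 (mod 359).
Check: 273 × 96 = 26208 ≡ 1 (mod 359)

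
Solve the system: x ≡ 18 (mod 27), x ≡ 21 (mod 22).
153

Using Chinese Remainder Theorem:
M = 27 × 22 = 594
M1 = 22, M2 = 27
y1 = 22^(-1) mod 27 = 16
y2 = 27^(-1) mod 22 = 9
x = (18×22×16 + 21×27×9) mod 594 = 153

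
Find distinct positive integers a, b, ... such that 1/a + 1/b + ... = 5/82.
1/17 + 1/465 + 1/648210

Greedy algorithm:
5/82: ceiling(82/5) = 17, use 1/17
3/1394: ceiling(1394/3) = 465, use 1/465
1/648210: ceiling(648210/1) = 648210, use 1/648210
Result: 5/82 = 1/17 + 1/465 + 1/648210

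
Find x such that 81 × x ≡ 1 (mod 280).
121

gcd(81, 280) = 1, so the inverse exists.
Extended Euclidean algorithm on (280, 81):
280 = 3 × 81 + 37  ⟹  37 = (1)·280 + (-3)·81
81 = 2 × 37 + 7  ⟹  7 = (-2)·280 + (7)·81
37 = 5 × 7 + 2  ⟹  2 = (11)·280 + (-38)·81
7 = 3 × 2 + 1  ⟹  1 = (-35)·280 + (121)·81
So (121)·81 ≡ 1 (mod 280), i.e. 81^(-1) ≡ 121 (mod 280).
Check: 81 × 121 = 9801 ≡ 1 (mod 280)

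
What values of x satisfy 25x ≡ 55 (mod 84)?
x ≡ 19 (mod 84)

gcd(25, 84) = 1, which divides 55, so solutions exist.
Find 25^(-1) mod 84 by the extended Euclidean algorithm:
84 = 3 × 25 + 9  ⟹  9 = (1)·84 + (-3)·25
25 = 2 × 9 + 7  ⟹  7 = (-2)·84 + (7)·25
9 = 1 × 7 + 2  ⟹  2 = (3)·84 + (-10)·25
7 = 3 × 2 + 1  ⟹  1 = (-11)·84 + (37)·25
So (37)·25 ≡ 1 (mod 84), i.e. 25^(-1) ≡ 37 (mod 84).
x ≡ 37 × 55 = 2035 ≡ 19 (mod 84).
Check: 25 × 19 = 475 ≡ 55 (mod 84).
Unique solution: x ≡ 19 (mod 84)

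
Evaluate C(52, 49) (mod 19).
3

Using Lucas' theorem:
Write n=52 and k=49 in base 19:
n in base 19: [2, 14]
k in base 19: [2, 11]
C(52,49) mod 19 = ∏ C(n_i, k_i) mod 19
Digit binomials (mod 19): C(2,2) = 1; C(14,11) = 364 ≡ 3
Product: 1 × 3 = 3 ≡ 3 (mod 19)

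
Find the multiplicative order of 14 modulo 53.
52

53 is prime, so ord(14) divides φ(53) = 52.
Divisors of 52: 1, 2, 4, 13, 26, 52.
Repeated squaring: 14^1 ≡ 14, 14^2 ≡ 37, 14^4 ≡ 44, 14^8 ≡ 28, 14^16 ≡ 42, 14^32 ≡ 15 (mod 53).
Test 14^d mod 53 for each divisor d in increasing order:
14^1 ≡ 14
14^2 ≡ 37
14^4 ≡ 44
14^13 = 14^8·14^4·14^1 ≡ 23
14^26 = 14^16·14^8·14^2 ≡ 52
14^52 = 14^32·14^16·14^4 ≡ 1  ← first divisor giving 1
The order is 52.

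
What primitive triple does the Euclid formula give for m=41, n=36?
(385, 2952, 2977)

Euclid's formula: a = m² - n², b = 2mn, c = m² + n²
m = 41, n = 36
a = 41² - 36² = 1681 - 1296 = 385
b = 2 × 41 × 36 = 2952
c = 41² + 36² = 1681 + 1296 = 2977
Verification: 385² + 2952² = 148225 + 8714304 = 8862529 = 2977² ✓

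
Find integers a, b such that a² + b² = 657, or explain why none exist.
9² + 24² (a=9, b=24)

Factorization: 657 = 3^2 × 73
By Fermat: n is sum of two squares iff every prime p ≡ 3 (mod 4) appears to even power.
All primes ≡ 3 (mod 4) appear to even power.
Search a = 0, 1, 2, … for 657 - a² a perfect square: first hit at a = 9: 657 - 81 = 576 = 24².
657 = 9² + 24² = 81 + 576 ✓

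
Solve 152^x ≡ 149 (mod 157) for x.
111

Baby-step giant-step with step n = ⌈√157⌉ = 13.
Baby steps 152^j mod 157 (j:value) for j=0..12: 0:1, 1:152, 2:25, 3:32, 4:154, 5:15, 6:82, 7:61, 8:9, 9:112, 10:68, 11:131, 12:130.
Giant-step multiplier: 152^(-13) ≡ 152^(156-13) = 152^143 ≡ 107 (mod 157).
Giant steps γ_i = 149·107^i mod 157: γ_0=149, γ_1=86, γ_2=96, γ_3=67, γ_4=104, γ_5=138, γ_6=8, γ_7=71, γ_8=61 (in table at j=7).
x = i·n + j = 8·13 + 7 = 111.
Check: 152^111 ≡ 149 (mod 157).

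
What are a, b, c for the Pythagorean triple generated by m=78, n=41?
(4403, 6396, 7765)

Euclid's formula: a = m² - n², b = 2mn, c = m² + n²
m = 78, n = 41
a = 78² - 41² = 6084 - 1681 = 4403
b = 2 × 78 × 41 = 6396
c = 78² + 41² = 6084 + 1681 = 7765
Verification: 4403² + 6396² = 19386409 + 40908816 = 60295225 = 7765² ✓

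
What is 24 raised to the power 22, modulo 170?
26

Repeated squaring. Binary of 22 = 10110.
24^1 ≡ 24 (mod 170); 24^2 ≡ 66 (mod 170); 24^4 ≡ 106 (mod 170); 24^8 ≡ 16 (mod 170); 24^16 ≡ 86 (mod 170)
24^22 = 24^2 × 24^4 × 24^16 ≡ 26 (mod 170)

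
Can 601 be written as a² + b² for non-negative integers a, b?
5² + 24² (a=5, b=24)

Factorization: 601 = 601
By Fermat: n is sum of two squares iff every prime p ≡ 3 (mod 4) appears to even power.
All primes ≡ 3 (mod 4) appear to even power.
Search a = 0, 1, 2, … for 601 - a² a perfect square: first hit at a = 5: 601 - 25 = 576 = 24².
601 = 5² + 24² = 25 + 576 ✓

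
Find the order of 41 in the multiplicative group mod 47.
46

47 is prime, so ord(41) divides φ(47) = 46.
Divisors of 46: 1, 2, 23, 46.
Repeated squaring: 41^1 ≡ 41, 41^2 ≡ 36, 41^4 ≡ 27, 41^8 ≡ 24, 41^16 ≡ 12, 41^32 ≡ 3 (mod 47).
Test 41^d mod 47 for each divisor d in increasing order:
41^1 ≡ 41
41^2 ≡ 36
41^23 = 41^16·41^4·41^2·41^1 ≡ 46
41^46 = 41^32·41^8·41^4·41^2 ≡ 1  ← first divisor giving 1
The order is 46.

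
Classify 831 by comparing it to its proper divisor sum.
deficient

Proper divisors of 831: sum = 1 + 3 + 277 = 281
Since 281 < 831, 831 is deficient.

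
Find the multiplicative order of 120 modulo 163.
162

163 is prime, so ord(120) divides φ(163) = 162.
Divisors of 162: 1, 2, 3, 6, 9, 18, 27, 54, 81, 162.
Repeated squaring: 120^1 ≡ 120, 120^2 ≡ 56, 120^4 ≡ 39, 120^8 ≡ 54, 120^16 ≡ 145, 120^32 ≡ 161, 120^64 ≡ 4, 120^128 ≡ 16 (mod 163).
Test 120^d mod 163 for each divisor d in increasing order:
120^1 ≡ 120
120^2 ≡ 56
120^3 = 120^2·120^1 ≡ 37
120^6 = 120^4·120^2 ≡ 65
120^9 = 120^8·120^1 ≡ 123
120^18 = 120^16·120^2 ≡ 133
120^27 = 120^16·120^8·120^2·120^1 ≡ 59
120^54 = 120^32·120^16·120^4·120^2 ≡ 58
120^81 = 120^64·120^16·120^1 ≡ 162
120^162 = 120^128·120^32·120^2 ≡ 1  ← first divisor giving 1
The order is 162.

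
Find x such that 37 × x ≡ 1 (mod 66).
25

gcd(37, 66) = 1, so the inverse exists.
Extended Euclidean algorithm on (66, 37):
66 = 1 × 37 + 29  ⟹  29 = (1)·66 + (-1)·37
37 = 1 × 29 + 8  ⟹  8 = (-1)·66 + (2)·37
29 = 3 × 8 + 5  ⟹  5 = (4)·66 + (-7)·37
8 = 1 × 5 + 3  ⟹  3 = (-5)·66 + (9)·37
5 = 1 × 3 + 2  ⟹  2 = (9)·66 + (-16)·37
3 = 1 × 2 + 1  ⟹  1 = (-14)·66 + (25)·37
So (25)·37 ≡ 1 (mod 66), i.e. 37^(-1) ≡ 25 (mod 66).
Check: 37 × 25 = 925 ≡ 1 (mod 66)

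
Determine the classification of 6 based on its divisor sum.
perfect

Proper divisors of 6: sum = 1 + 2 + 3 = 6
Since 6 = 6, 6 is perfect.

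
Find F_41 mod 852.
757

Matrix identity: Q^n = [[F_(n+1), F_n], [F_n, F_(n-1)]] with Q = [[1,1],[1,0]].
n = 41 = 101001₂. Square-and-multiply, entries mod 852:
Q^1 = [[1,1],[1,0]]
Q^2 = (Q^1)² = [[2,1],[1,1]]
Q^5 = (Q^2)²·Q = [[8,5],[5,3]]
Q^10 = (Q^5)² = [[89,55],[55,34]]
Q^20 = (Q^10)² = [[722,801],[801,773]]
Q^41 = (Q^20)²·Q = [[340,757],[757,435]]
F_41 mod 852 = Q^41[0][1] = 757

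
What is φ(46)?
22

46 = 2 × 23
φ(n) = n × ∏(1 - 1/p) for each prime p dividing n
φ(46) = 46 × (1 - 1/2) × (1 - 1/23) = 22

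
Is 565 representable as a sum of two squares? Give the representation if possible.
6² + 23² (a=6, b=23)

Factorization: 565 = 5 × 113
By Fermat: n is sum of two squares iff every prime p ≡ 3 (mod 4) appears to even power.
All primes ≡ 3 (mod 4) appear to even power.
Search a = 0, 1, 2, … for 565 - a² a perfect square: first hit at a = 6: 565 - 36 = 529 = 23².
565 = 6² + 23² = 36 + 529 ✓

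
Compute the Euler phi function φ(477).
312

477 = 3^2 × 53
φ(n) = n × ∏(1 - 1/p) for each prime p dividing n
φ(477) = 477 × (1 - 1/3) × (1 - 1/53) = 312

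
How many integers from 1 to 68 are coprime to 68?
32

68 = 2^2 × 17
φ(n) = n × ∏(1 - 1/p) for each prime p dividing n
φ(68) = 68 × (1 - 1/2) × (1 - 1/17) = 32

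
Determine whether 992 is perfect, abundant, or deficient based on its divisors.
abundant

Proper divisors of 992: sum = 1 + 2 + 4 + 8 + 16 + 31 + 32 + 62 + 124 + 248 + 496 = 1024
Since 1024 > 992, 992 is abundant.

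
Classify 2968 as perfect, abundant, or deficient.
abundant

Proper divisors of 2968: sum = 1 + 2 + 4 + 7 + 8 + 14 + 28 + 53 + 56 + 106 + 212 + 371 + 424 + 742 + 1484 = 3512
Since 3512 > 2968, 2968 is abundant.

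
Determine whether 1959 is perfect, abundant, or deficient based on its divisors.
deficient

Proper divisors of 1959: sum = 1 + 3 + 653 = 657
Since 657 < 1959, 1959 is deficient.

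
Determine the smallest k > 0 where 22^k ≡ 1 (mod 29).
14

29 is prime, so ord(22) divides φ(29) = 28.
Divisors of 28: 1, 2, 4, 7, 14, 28.
Repeated squaring: 22^1 ≡ 22, 22^2 ≡ 20, 22^4 ≡ 23, 22^8 ≡ 7, 22^16 ≡ 20 (mod 29).
Test 22^d mod 29 for each divisor d in increasing order:
22^1 ≡ 22
22^2 ≡ 20
22^4 ≡ 23
22^7 = 22^4·22^2·22^1 ≡ 28
22^14 = 22^8·22^4·22^2 ≡ 1  ← first divisor giving 1
The order is 14.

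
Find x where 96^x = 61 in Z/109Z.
34

Baby-step giant-step with step n = ⌈√109⌉ = 11.
Baby steps 96^j mod 109 (j:value) for j=0..10: 0:1, 1:96, 2:60, 3:92, 4:3, 5:70, 6:71, 7:58, 8:9, 9:101, 10:104.
Giant-step multiplier: 96^(-11) ≡ 96^(108-11) = 96^97 ≡ 52 (mod 109).
Giant steps γ_i = 61·52^i mod 109: γ_0=61, γ_1=11, γ_2=27, γ_3=96 (in table at j=1).
x = i·n + j = 3·11 + 1 = 34.
Check: 96^34 ≡ 61 (mod 109).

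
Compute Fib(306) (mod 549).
496

Matrix identity: Q^n = [[F_(n+1), F_n], [F_n, F_(n-1)]] with Q = [[1,1],[1,0]].
n = 306 = 100110010₂. Square-and-multiply, entries mod 549:
Q^1 = [[1,1],[1,0]]
Q^2 = (Q^1)² = [[2,1],[1,1]]
Q^4 = (Q^2)² = [[5,3],[3,2]]
Q^9 = (Q^4)²·Q = [[55,34],[34,21]]
Q^19 = (Q^9)²·Q = [[177,338],[338,388]]
Q^38 = (Q^19)² = [[88,467],[467,170]]
Q^76 = (Q^38)² = [[194,255],[255,488]]
Q^153 = (Q^76)²·Q = [[424,547],[547,426]]
Q^306 = (Q^153)² = [[257,496],[496,310]]
F_306 mod 549 = Q^306[0][1] = 496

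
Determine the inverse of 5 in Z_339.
68

gcd(5, 339) = 1, so the inverse exists.
Extended Euclidean algorithm on (339, 5):
339 = 67 × 5 + 4  ⟹  4 = (1)·339 + (-67)·5
5 = 1 × 4 + 1  ⟹  1 = (-1)·339 + (68)·5
So (68)·5 ≡ 1 (mod 339), i.e. 5^(-1) ≡ 68 (mod 339).
Check: 5 × 68 = 340 ≡ 1 (mod 339)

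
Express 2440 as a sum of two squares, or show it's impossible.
18² + 46² (a=18, b=46)

Factorization: 2440 = 2^3 × 5 × 61
By Fermat: n is sum of two squares iff every prime p ≡ 3 (mod 4) appears to even power.
All primes ≡ 3 (mod 4) appear to even power.
Search a = 0, 1, 2, … for 2440 - a² a perfect square: first hit at a = 18: 2440 - 324 = 2116 = 46².
2440 = 18² + 46² = 324 + 2116 ✓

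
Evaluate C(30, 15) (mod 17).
0

Using Lucas' theorem:
Write n=30 and k=15 in base 17:
n in base 17: [1, 13]
k in base 17: [0, 15]
C(30,15) mod 17 = ∏ C(n_i, k_i) mod 17
Digit binomials (mod 17): C(1,0) = 1; C(13,15) = 0 (k_i > n_i)
Product: 1 × 0 = 0 ≡ 0 (mod 17)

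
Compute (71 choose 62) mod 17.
0

Using Lucas' theorem:
Write n=71 and k=62 in base 17:
n in base 17: [4, 3]
k in base 17: [3, 11]
C(71,62) mod 17 = ∏ C(n_i, k_i) mod 17
Digit binomials (mod 17): C(4,3) = 4; C(3,11) = 0 (k_i > n_i)
Product: 4 × 0 = 0 ≡ 0 (mod 17)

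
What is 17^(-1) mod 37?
24

gcd(17, 37) = 1, so the inverse exists.
Extended Euclidean algorithm on (37, 17):
37 = 2 × 17 + 3  ⟹  3 = (1)·37 + (-2)·17
17 = 5 × 3 + 2  ⟹  2 = (-5)·37 + (11)·17
3 = 1 × 2 + 1  ⟹  1 = (6)·37 + (-13)·17
So (-13)·17 ≡ 1 (mod 37), i.e. 17^(-1) ≡ -13 ≡ 24 (mod 37).
Check: 17 × 24 = 408 ≡ 1 (mod 37)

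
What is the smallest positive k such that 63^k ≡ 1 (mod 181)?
180

181 is prime, so ord(63) divides φ(181) = 180.
Divisors of 180: 1, 2, 3, 4, 5, 6, 9, 10, 12, 15, 18, 20, 30, 36, 45, 60, 90, 180.
Repeated squaring: 63^1 ≡ 63, 63^2 ≡ 168, 63^4 ≡ 169, 63^8 ≡ 144, 63^16 ≡ 102, 63^32 ≡ 87, 63^64 ≡ 148, 63^128 ≡ 3 (mod 181).
Test 63^d mod 181 for each divisor d in increasing order:
63^1 ≡ 63
63^2 ≡ 168
63^3 = 63^2·63^1 ≡ 86
63^4 ≡ 169
63^5 = 63^4·63^1 ≡ 149
63^6 = 63^4·63^2 ≡ 156
63^9 = 63^8·63^1 ≡ 22
63^10 = 63^8·63^2 ≡ 119
63^12 = 63^8·63^4 ≡ 82
63^15 = 63^8·63^4·63^2·63^1 ≡ 174
63^18 = 63^16·63^2 ≡ 122
63^20 = 63^16·63^4 ≡ 43
63^30 = 63^16·63^8·63^4·63^2 ≡ 49
63^36 = 63^32·63^4 ≡ 42
63^45 = 63^32·63^8·63^4·63^1 ≡ 19
63^60 = 63^32·63^16·63^8·63^4 ≡ 48
63^90 = 63^64·63^16·63^8·63^2 ≡ 180
63^180 = 63^128·63^32·63^16·63^4 ≡ 1  ← first divisor giving 1
The order is 180.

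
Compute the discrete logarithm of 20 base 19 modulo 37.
11

Baby-step giant-step with step n = ⌈√37⌉ = 7.
Baby steps 19^j mod 37 (j:value) for j=0..6: 0:1, 1:19, 2:28, 3:14, 4:7, 5:22, 6:11.
Giant-step multiplier: 19^(-7) ≡ 19^(36-7) = 19^29 ≡ 17 (mod 37).
Giant steps γ_i = 20·17^i mod 37: γ_0=20, γ_1=7 (in table at j=4).
x = i·n + j = 1·7 + 4 = 11.
Check: 19^11 ≡ 20 (mod 37).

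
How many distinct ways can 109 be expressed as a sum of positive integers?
541946240

p(n) counts ways to write n as a sum of positive integers (order ignored).
Euler's pentagonal recurrence: p(k) = p(k-1) + p(k-2) - p(k-5) - p(k-7) + p(k-12) + p(k-15) - ... (offsets j(3j∓1)/2, signs ++--, p(0)=1, p(<0)=0).
DP table for k = 0..108: p(0)=1, p(1)=1, p(2)=2, p(3)=3, p(4)=5, p(5)=7, p(6)=11, p(7)=15, p(8)=22, p(9)=30, p(10)=42, p(11)=56, p(12)=77, p(13)=101, p(14)=135, p(15)=176, p(16)=231, p(17)=297, p(18)=385, p(19)=490, p(20)=627, p(21)=792, p(22)=1002, p(23)=1255, p(24)=1575, p(25)=1958, p(26)=2436, p(27)=3010, p(28)=3718, p(29)=4565, p(30)=5604, p(31)=6842, p(32)=8349, p(33)=10143, p(34)=12310, p(35)=14883, p(36)=17977, p(37)=21637, p(38)=26015, p(39)=31185, p(40)=37338, p(41)=44583, p(42)=53174, p(43)=63261, p(44)=75175, p(45)=89134, p(46)=105558, p(47)=124754, p(48)=147273, p(49)=173525, p(50)=204226, p(51)=239943, p(52)=281589, p(53)=329931, p(54)=386155, p(55)=451276, p(56)=526823, p(57)=614154, p(58)=715220, p(59)=831820, p(60)=966467, p(61)=1121505, p(62)=1300156, p(63)=1505499, p(64)=1741630, p(65)=2012558, p(66)=2323520, p(67)=2679689, p(68)=3087735, p(69)=3554345, p(70)=4087968, p(71)=4697205, p(72)=5392783, p(73)=6185689, p(74)=7089500, p(75)=8118264, p(76)=9289091, p(77)=10619863, p(78)=12132164, p(79)=13848650, p(80)=15796476, p(81)=18004327, p(82)=20506255, p(83)=23338469, p(84)=26543660, p(85)=30167357, p(86)=34262962, p(87)=38887673, p(88)=44108109, p(89)=49995925, p(90)=56634173, p(91)=64112359, p(92)=72533807, p(93)=82010177, p(94)=92669720, p(95)=104651419, p(96)=118114304, p(97)=133230930, p(98)=150198136, p(99)=169229875, p(100)=190569292, p(101)=214481126, p(102)=241265379, p(103)=271248950, p(104)=304801365, p(105)=342325709, p(106)=384276336, p(107)=431149389, p(108)=483502844.
Final step: p(109) = p(108) + p(107) - p(104) - p(102) + p(97) + p(94) - p(87) - p(83) + p(74) + p(69) - p(58) - p(52) + p(39) + p(32) - p(17) - p(9)
= 483502844 + 431149389 - 304801365 - 241265379 + 133230930 + 92669720 - 38887673 - 23338469 + 7089500 + 3554345 - 715220 - 281589 + 31185 + 8349 - 297 - 30
= 541946240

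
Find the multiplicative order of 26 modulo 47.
46

47 is prime, so ord(26) divides φ(47) = 46.
Divisors of 46: 1, 2, 23, 46.
Repeated squaring: 26^1 ≡ 26, 26^2 ≡ 18, 26^4 ≡ 42, 26^8 ≡ 25, 26^16 ≡ 14, 26^32 ≡ 8 (mod 47).
Test 26^d mod 47 for each divisor d in increasing order:
26^1 ≡ 26
26^2 ≡ 18
26^23 = 26^16·26^4·26^2·26^1 ≡ 46
26^46 = 26^32·26^8·26^4·26^2 ≡ 1  ← first divisor giving 1
The order is 46.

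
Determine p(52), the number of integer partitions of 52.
281589

p(n) counts ways to write n as a sum of positive integers (order ignored).
Euler's pentagonal recurrence: p(k) = p(k-1) + p(k-2) - p(k-5) - p(k-7) + p(k-12) + p(k-15) - ... (offsets j(3j∓1)/2, signs ++--, p(0)=1, p(<0)=0).
DP table for k = 0..51: p(0)=1, p(1)=1, p(2)=2, p(3)=3, p(4)=5, p(5)=7, p(6)=11, p(7)=15, p(8)=22, p(9)=30, p(10)=42, p(11)=56, p(12)=77, p(13)=101, p(14)=135, p(15)=176, p(16)=231, p(17)=297, p(18)=385, p(19)=490, p(20)=627, p(21)=792, p(22)=1002, p(23)=1255, p(24)=1575, p(25)=1958, p(26)=2436, p(27)=3010, p(28)=3718, p(29)=4565, p(30)=5604, p(31)=6842, p(32)=8349, p(33)=10143, p(34)=12310, p(35)=14883, p(36)=17977, p(37)=21637, p(38)=26015, p(39)=31185, p(40)=37338, p(41)=44583, p(42)=53174, p(43)=63261, p(44)=75175, p(45)=89134, p(46)=105558, p(47)=124754, p(48)=147273, p(49)=173525, p(50)=204226, p(51)=239943.
Final step: p(52) = p(51) + p(50) - p(47) - p(45) + p(40) + p(37) - p(30) - p(26) + p(17) + p(12) - p(1)
= 239943 + 204226 - 124754 - 89134 + 37338 + 21637 - 5604 - 2436 + 297 + 77 - 1
= 281589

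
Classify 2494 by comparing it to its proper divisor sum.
deficient

Proper divisors of 2494: sum = 1 + 2 + 29 + 43 + 58 + 86 + 1247 = 1466
Since 1466 < 2494, 2494 is deficient.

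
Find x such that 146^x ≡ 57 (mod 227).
70

Baby-step giant-step with step n = ⌈√227⌉ = 16.
Baby steps 146^j mod 227 (j:value) for j=0..15: 0:1, 1:146, 2:205, 3:193, 4:30, 5:67, 6:21, 7:115, 8:219, 9:194, 10:176, 11:45, 12:214, 13:145, 14:59, 15:215.
Giant-step multiplier: 146^(-16) ≡ 146^(226-16) = 146^210 ≡ 188 (mod 227).
Giant steps γ_i = 57·188^i mod 227: γ_0=57, γ_1=47, γ_2=210, γ_3=209, γ_4=21 (in table at j=6).
x = i·n + j = 4·16 + 6 = 70.
Check: 146^70 ≡ 57 (mod 227).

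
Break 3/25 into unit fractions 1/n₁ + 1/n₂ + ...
1/9 + 1/113 + 1/25425

Greedy algorithm:
3/25: ceiling(25/3) = 9, use 1/9
2/225: ceiling(225/2) = 113, use 1/113
1/25425: ceiling(25425/1) = 25425, use 1/25425
Result: 3/25 = 1/9 + 1/113 + 1/25425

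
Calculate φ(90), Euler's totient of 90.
24

90 = 2 × 3^2 × 5
φ(n) = n × ∏(1 - 1/p) for each prime p dividing n
φ(90) = 90 × (1 - 1/2) × (1 - 1/3) × (1 - 1/5) = 24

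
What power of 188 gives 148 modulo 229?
74

Baby-step giant-step with step n = ⌈√229⌉ = 16.
Baby steps 188^j mod 229 (j:value) for j=0..15: 0:1, 1:188, 2:78, 3:8, 4:130, 5:166, 6:64, 7:124, 8:183, 9:54, 10:76, 11:90, 12:203, 13:150, 14:33, 15:21.
Giant-step multiplier: 188^(-16) ≡ 188^(228-16) = 188^212 ≡ 25 (mod 229).
Giant steps γ_i = 148·25^i mod 229: γ_0=148, γ_1=36, γ_2=213, γ_3=58, γ_4=76 (in table at j=10).
x = i·n + j = 4·16 + 10 = 74.
Check: 188^74 ≡ 148 (mod 229).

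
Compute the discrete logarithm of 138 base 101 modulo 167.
87

Baby-step giant-step with step n = ⌈√167⌉ = 13.
Baby steps 101^j mod 167 (j:value) for j=0..12: 0:1, 1:101, 2:14, 3:78, 4:29, 5:90, 6:72, 7:91, 8:6, 9:105, 10:84, 11:134, 12:7.
Giant-step multiplier: 101^(-13) ≡ 101^(166-13) = 101^153 ≡ 30 (mod 167).
Giant steps γ_i = 138·30^i mod 167: γ_0=138, γ_1=132, γ_2=119, γ_3=63, γ_4=53, γ_5=87, γ_6=105 (in table at j=9).
x = i·n + j = 6·13 + 9 = 87.
Check: 101^87 ≡ 138 (mod 167).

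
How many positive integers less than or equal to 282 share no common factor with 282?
92

282 = 2 × 3 × 47
φ(n) = n × ∏(1 - 1/p) for each prime p dividing n
φ(282) = 282 × (1 - 1/2) × (1 - 1/3) × (1 - 1/47) = 92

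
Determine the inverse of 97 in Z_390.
193

gcd(97, 390) = 1, so the inverse exists.
Extended Euclidean algorithm on (390, 97):
390 = 4 × 97 + 2  ⟹  2 = (1)·390 + (-4)·97
97 = 48 × 2 + 1  ⟹  1 = (-48)·390 + (193)·97
So (193)·97 ≡ 1 (mod 390), i.e. 97^(-1) ≡ 193 (mod 390).
Check: 97 × 193 = 18721 ≡ 1 (mod 390)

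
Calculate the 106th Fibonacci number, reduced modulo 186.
181

Matrix identity: Q^n = [[F_(n+1), F_n], [F_n, F_(n-1)]] with Q = [[1,1],[1,0]].
n = 106 = 1101010₂. Square-and-multiply, entries mod 186:
Q^1 = [[1,1],[1,0]]
Q^3 = (Q^1)²·Q = [[3,2],[2,1]]
Q^6 = (Q^3)² = [[13,8],[8,5]]
Q^13 = (Q^6)²·Q = [[5,47],[47,144]]
Q^26 = (Q^13)² = [[2,121],[121,67]]
Q^53 = (Q^26)²·Q = [[116,137],[137,165]]
Q^106 = (Q^53)² = [[47,181],[181,52]]
F_106 mod 186 = Q^106[0][1] = 181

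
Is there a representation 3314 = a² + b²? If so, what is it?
17² + 55² (a=17, b=55)

Factorization: 3314 = 2 × 1657
By Fermat: n is sum of two squares iff every prime p ≡ 3 (mod 4) appears to even power.
All primes ≡ 3 (mod 4) appear to even power.
Search a = 0, 1, 2, … for 3314 - a² a perfect square: first hit at a = 17: 3314 - 289 = 3025 = 55².
3314 = 17² + 55² = 289 + 3025 ✓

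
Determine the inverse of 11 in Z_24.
11

gcd(11, 24) = 1, so the inverse exists.
Extended Euclidean algorithm on (24, 11):
24 = 2 × 11 + 2  ⟹  2 = (1)·24 + (-2)·11
11 = 5 × 2 + 1  ⟹  1 = (-5)·24 + (11)·11
So (11)·11 ≡ 1 (mod 24), i.e. 11^(-1) ≡ 11 (mod 24).
Check: 11 × 11 = 121 ≡ 1 (mod 24)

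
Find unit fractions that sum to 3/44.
1/15 + 1/660

Greedy algorithm:
3/44: ceiling(44/3) = 15, use 1/15
1/660: ceiling(660/1) = 660, use 1/660
Result: 3/44 = 1/15 + 1/660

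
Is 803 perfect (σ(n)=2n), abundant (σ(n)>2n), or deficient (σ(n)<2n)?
deficient

Proper divisors of 803: sum = 1 + 11 + 73 = 85
Since 85 < 803, 803 is deficient.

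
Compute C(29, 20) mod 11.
0

Using Lucas' theorem:
Write n=29 and k=20 in base 11:
n in base 11: [2, 7]
k in base 11: [1, 9]
C(29,20) mod 11 = ∏ C(n_i, k_i) mod 11
Digit binomials (mod 11): C(2,1) = 2; C(7,9) = 0 (k_i > n_i)
Product: 2 × 0 = 0 ≡ 0 (mod 11)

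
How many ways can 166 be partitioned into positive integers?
189334822579

p(n) counts ways to write n as a sum of positive integers (order ignored).
Euler's pentagonal recurrence: p(k) = p(k-1) + p(k-2) - p(k-5) - p(k-7) + p(k-12) + p(k-15) - ... (offsets j(3j∓1)/2, signs ++--, p(0)=1, p(<0)=0).
DP table for k = 0..165: p(0)=1, p(1)=1, p(2)=2, p(3)=3, p(4)=5, p(5)=7, p(6)=11, p(7)=15, p(8)=22, p(9)=30, p(10)=42, p(11)=56, p(12)=77, p(13)=101, p(14)=135, p(15)=176, p(16)=231, p(17)=297, p(18)=385, p(19)=490, p(20)=627, p(21)=792, p(22)=1002, p(23)=1255, p(24)=1575, p(25)=1958, p(26)=2436, p(27)=3010, p(28)=3718, p(29)=4565, p(30)=5604, p(31)=6842, p(32)=8349, p(33)=10143, p(34)=12310, p(35)=14883, p(36)=17977, p(37)=21637, p(38)=26015, p(39)=31185, p(40)=37338, p(41)=44583, p(42)=53174, p(43)=63261, p(44)=75175, p(45)=89134, p(46)=105558, p(47)=124754, p(48)=147273, p(49)=173525, p(50)=204226, p(51)=239943, p(52)=281589, p(53)=329931, p(54)=386155, p(55)=451276, p(56)=526823, p(57)=614154, p(58)=715220, p(59)=831820, p(60)=966467, p(61)=1121505, p(62)=1300156, p(63)=1505499, p(64)=1741630, p(65)=2012558, p(66)=2323520, p(67)=2679689, p(68)=3087735, p(69)=3554345, p(70)=4087968, p(71)=4697205, p(72)=5392783, p(73)=6185689, p(74)=7089500, p(75)=8118264, p(76)=9289091, p(77)=10619863, p(78)=12132164, p(79)=13848650, p(80)=15796476, p(81)=18004327, p(82)=20506255, p(83)=23338469, p(84)=26543660, p(85)=30167357, p(86)=34262962, p(87)=38887673, p(88)=44108109, p(89)=49995925, p(90)=56634173, p(91)=64112359, p(92)=72533807, p(93)=82010177, p(94)=92669720, p(95)=104651419, p(96)=118114304, p(97)=133230930, p(98)=150198136, p(99)=169229875, p(100)=190569292, p(101)=214481126, p(102)=241265379, p(103)=271248950, p(104)=304801365, p(105)=342325709, p(106)=384276336, p(107)=431149389, p(108)=483502844, p(109)=541946240, p(110)=607163746, p(111)=679903203, p(112)=761002156, p(113)=851376628, p(114)=952050665, p(115)=1064144451, p(116)=1188908248, p(117)=1327710076, p(118)=1482074143, p(119)=1653668665, p(120)=1844349560, p(121)=2056148051, p(122)=2291320912, p(123)=2552338241, p(124)=2841940500, p(125)=3163127352, p(126)=3519222692, p(127)=3913864295, p(128)=4351078600, p(129)=4835271870, p(130)=5371315400, p(131)=5964539504, p(132)=6620830889, p(133)=7346629512, p(134)=8149040695, p(135)=9035836076, p(136)=10015581680, p(137)=11097645016, p(138)=12292341831, p(139)=13610949895, p(140)=15065878135, p(141)=16670689208, p(142)=18440293320, p(143)=20390982757, p(144)=22540654445, p(145)=24908858009, p(146)=27517052599, p(147)=30388671978, p(148)=33549419497, p(149)=37027355200, p(150)=40853235313, p(151)=45060624582, p(152)=49686288421, p(153)=54770336324, p(154)=60356673280, p(155)=66493182097, p(156)=73232243759, p(157)=80630964769, p(158)=88751778802, p(159)=97662728555, p(160)=107438159466, p(161)=118159068427, p(162)=129913904637, p(163)=142798995930, p(164)=156919475295, p(165)=172389800255.
Final step: p(166) = p(165) + p(164) - p(161) - p(159) + p(154) + p(151) - p(144) - p(140) + p(131) + p(126) - p(115) - p(109) + p(96) + p(89) - p(74) - p(66) + p(49) + p(40) - p(21) - p(11)
= 172389800255 + 156919475295 - 118159068427 - 97662728555 + 60356673280 + 45060624582 - 22540654445 - 15065878135 + 5964539504 + 3519222692 - 1064144451 - 541946240 + 118114304 + 49995925 - 7089500 - 2323520 + 173525 + 37338 - 792 - 56
= 189334822579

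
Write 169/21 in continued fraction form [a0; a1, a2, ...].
[8; 21]

Euclidean algorithm steps:
169 = 8 × 21 + 1
21 = 21 × 1 + 0
Continued fraction: [8; 21]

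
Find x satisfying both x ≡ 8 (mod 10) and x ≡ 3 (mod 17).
88

Using Chinese Remainder Theorem:
M = 10 × 17 = 170
M1 = 17, M2 = 10
y1 = 17^(-1) mod 10 = 3
y2 = 10^(-1) mod 17 = 12
x = (8×17×3 + 3×10×12) mod 170 = 88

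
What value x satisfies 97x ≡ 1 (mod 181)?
28

gcd(97, 181) = 1, so the inverse exists.
Extended Euclidean algorithm on (181, 97):
181 = 1 × 97 + 84  ⟹  84 = (1)·181 + (-1)·97
97 = 1 × 84 + 13  ⟹  13 = (-1)·181 + (2)·97
84 = 6 × 13 + 6  ⟹  6 = (7)·181 + (-13)·97
13 = 2 × 6 + 1  ⟹  1 = (-15)·181 + (28)·97
So (28)·97 ≡ 1 (mod 181), i.e. 97^(-1) ≡ 28 (mod 181).
Check: 97 × 28 = 2716 ≡ 1 (mod 181)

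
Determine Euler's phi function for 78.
24

78 = 2 × 3 × 13
φ(n) = n × ∏(1 - 1/p) for each prime p dividing n
φ(78) = 78 × (1 - 1/2) × (1 - 1/3) × (1 - 1/13) = 24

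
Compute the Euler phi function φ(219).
144

219 = 3 × 73
φ(n) = n × ∏(1 - 1/p) for each prime p dividing n
φ(219) = 219 × (1 - 1/3) × (1 - 1/73) = 144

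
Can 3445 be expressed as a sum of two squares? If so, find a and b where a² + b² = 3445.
9² + 58² (a=9, b=58)

Factorization: 3445 = 5 × 13 × 53
By Fermat: n is sum of two squares iff every prime p ≡ 3 (mod 4) appears to even power.
All primes ≡ 3 (mod 4) appear to even power.
Search a = 0, 1, 2, … for 3445 - a² a perfect square: first hit at a = 9: 3445 - 81 = 3364 = 58².
3445 = 9² + 58² = 81 + 3364 ✓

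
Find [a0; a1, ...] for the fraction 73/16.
[4; 1, 1, 3, 2]

Euclidean algorithm steps:
73 = 4 × 16 + 9
16 = 1 × 9 + 7
9 = 1 × 7 + 2
7 = 3 × 2 + 1
2 = 2 × 1 + 0
Continued fraction: [4; 1, 1, 3, 2]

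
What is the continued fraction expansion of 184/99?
[1; 1, 6, 14]

Euclidean algorithm steps:
184 = 1 × 99 + 85
99 = 1 × 85 + 14
85 = 6 × 14 + 1
14 = 14 × 1 + 0
Continued fraction: [1; 1, 6, 14]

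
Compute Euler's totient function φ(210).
48

210 = 2 × 3 × 5 × 7
φ(n) = n × ∏(1 - 1/p) for each prime p dividing n
φ(210) = 210 × (1 - 1/2) × (1 - 1/3) × (1 - 1/5) × (1 - 1/7) = 48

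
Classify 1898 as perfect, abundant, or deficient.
deficient

Proper divisors of 1898: sum = 1 + 2 + 13 + 26 + 73 + 146 + 949 = 1210
Since 1210 < 1898, 1898 is deficient.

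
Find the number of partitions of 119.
1653668665

p(n) counts ways to write n as a sum of positive integers (order ignored).
Euler's pentagonal recurrence: p(k) = p(k-1) + p(k-2) - p(k-5) - p(k-7) + p(k-12) + p(k-15) - ... (offsets j(3j∓1)/2, signs ++--, p(0)=1, p(<0)=0).
DP table for k = 0..118: p(0)=1, p(1)=1, p(2)=2, p(3)=3, p(4)=5, p(5)=7, p(6)=11, p(7)=15, p(8)=22, p(9)=30, p(10)=42, p(11)=56, p(12)=77, p(13)=101, p(14)=135, p(15)=176, p(16)=231, p(17)=297, p(18)=385, p(19)=490, p(20)=627, p(21)=792, p(22)=1002, p(23)=1255, p(24)=1575, p(25)=1958, p(26)=2436, p(27)=3010, p(28)=3718, p(29)=4565, p(30)=5604, p(31)=6842, p(32)=8349, p(33)=10143, p(34)=12310, p(35)=14883, p(36)=17977, p(37)=21637, p(38)=26015, p(39)=31185, p(40)=37338, p(41)=44583, p(42)=53174, p(43)=63261, p(44)=75175, p(45)=89134, p(46)=105558, p(47)=124754, p(48)=147273, p(49)=173525, p(50)=204226, p(51)=239943, p(52)=281589, p(53)=329931, p(54)=386155, p(55)=451276, p(56)=526823, p(57)=614154, p(58)=715220, p(59)=831820, p(60)=966467, p(61)=1121505, p(62)=1300156, p(63)=1505499, p(64)=1741630, p(65)=2012558, p(66)=2323520, p(67)=2679689, p(68)=3087735, p(69)=3554345, p(70)=4087968, p(71)=4697205, p(72)=5392783, p(73)=6185689, p(74)=7089500, p(75)=8118264, p(76)=9289091, p(77)=10619863, p(78)=12132164, p(79)=13848650, p(80)=15796476, p(81)=18004327, p(82)=20506255, p(83)=23338469, p(84)=26543660, p(85)=30167357, p(86)=34262962, p(87)=38887673, p(88)=44108109, p(89)=49995925, p(90)=56634173, p(91)=64112359, p(92)=72533807, p(93)=82010177, p(94)=92669720, p(95)=104651419, p(96)=118114304, p(97)=133230930, p(98)=150198136, p(99)=169229875, p(100)=190569292, p(101)=214481126, p(102)=241265379, p(103)=271248950, p(104)=304801365, p(105)=342325709, p(106)=384276336, p(107)=431149389, p(108)=483502844, p(109)=541946240, p(110)=607163746, p(111)=679903203, p(112)=761002156, p(113)=851376628, p(114)=952050665, p(115)=1064144451, p(116)=1188908248, p(117)=1327710076, p(118)=1482074143.
Final step: p(119) = p(118) + p(117) - p(114) - p(112) + p(107) + p(104) - p(97) - p(93) + p(84) + p(79) - p(68) - p(62) + p(49) + p(42) - p(27) - p(19) + p(2)
= 1482074143 + 1327710076 - 952050665 - 761002156 + 431149389 + 304801365 - 133230930 - 82010177 + 26543660 + 13848650 - 3087735 - 1300156 + 173525 + 53174 - 3010 - 490 + 2
= 1653668665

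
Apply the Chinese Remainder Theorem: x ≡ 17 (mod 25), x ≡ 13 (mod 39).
442

Using Chinese Remainder Theorem:
M = 25 × 39 = 975
M1 = 39, M2 = 25
y1 = 39^(-1) mod 25 = 9
y2 = 25^(-1) mod 39 = 25
x = (17×39×9 + 13×25×25) mod 975 = 442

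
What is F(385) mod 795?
40

Matrix identity: Q^n = [[F_(n+1), F_n], [F_n, F_(n-1)]] with Q = [[1,1],[1,0]].
n = 385 = 110000001₂. Square-and-multiply, entries mod 795:
Q^1 = [[1,1],[1,0]]
Q^3 = (Q^1)²·Q = [[3,2],[2,1]]
Q^6 = (Q^3)² = [[13,8],[8,5]]
Q^12 = (Q^6)² = [[233,144],[144,89]]
Q^24 = (Q^12)² = [[295,258],[258,37]]
Q^48 = (Q^24)² = [[154,591],[591,358]]
Q^96 = (Q^48)² = [[142,492],[492,445]]
Q^192 = (Q^96)² = [[673,219],[219,454]]
Q^385 = (Q^192)²·Q = [[403,40],[40,363]]
F_385 mod 795 = Q^385[0][1] = 40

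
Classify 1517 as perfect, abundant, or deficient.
deficient

Proper divisors of 1517: sum = 1 + 37 + 41 = 79
Since 79 < 1517, 1517 is deficient.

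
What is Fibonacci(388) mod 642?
21

Matrix identity: Q^n = [[F_(n+1), F_n], [F_n, F_(n-1)]] with Q = [[1,1],[1,0]].
n = 388 = 110000100₂. Square-and-multiply, entries mod 642:
Q^1 = [[1,1],[1,0]]
Q^3 = (Q^1)²·Q = [[3,2],[2,1]]
Q^6 = (Q^3)² = [[13,8],[8,5]]
Q^12 = (Q^6)² = [[233,144],[144,89]]
Q^24 = (Q^12)² = [[553,144],[144,409]]
Q^48 = (Q^24)² = [[409,498],[498,553]]
Q^97 = (Q^48)²·Q = [[55,553],[553,144]]
Q^194 = (Q^97)² = [[32,265],[265,409]]
Q^388 = (Q^194)² = [[629,21],[21,608]]
F_388 mod 642 = Q^388[0][1] = 21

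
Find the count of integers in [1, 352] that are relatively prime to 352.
160

352 = 2^5 × 11
φ(n) = n × ∏(1 - 1/p) for each prime p dividing n
φ(352) = 352 × (1 - 1/2) × (1 - 1/11) = 160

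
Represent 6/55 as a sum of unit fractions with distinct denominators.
1/10 + 1/110

Greedy algorithm:
6/55: ceiling(55/6) = 10, use 1/10
1/110: ceiling(110/1) = 110, use 1/110
Result: 6/55 = 1/10 + 1/110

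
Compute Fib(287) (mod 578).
443

Matrix identity: Q^n = [[F_(n+1), F_n], [F_n, F_(n-1)]] with Q = [[1,1],[1,0]].
n = 287 = 100011111₂. Square-and-multiply, entries mod 578:
Q^1 = [[1,1],[1,0]]
Q^2 = (Q^1)² = [[2,1],[1,1]]
Q^4 = (Q^2)² = [[5,3],[3,2]]
Q^8 = (Q^4)² = [[34,21],[21,13]]
Q^17 = (Q^8)²·Q = [[272,441],[441,409]]
Q^35 = (Q^17)²·Q = [[34,273],[273,339]]
Q^71 = (Q^35)²·Q = [[68,545],[545,101]]
Q^143 = (Q^71)²·Q = [[136,511],[511,203]]
Q^287 = (Q^143)²·Q = [[272,443],[443,407]]
F_287 mod 578 = Q^287[0][1] = 443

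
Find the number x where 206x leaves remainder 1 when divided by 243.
197

gcd(206, 243) = 1, so the inverse exists.
Extended Euclidean algorithm on (243, 206):
243 = 1 × 206 + 37  ⟹  37 = (1)·243 + (-1)·206
206 = 5 × 37 + 21  ⟹  21 = (-5)·243 + (6)·206
37 = 1 × 21 + 16  ⟹  16 = (6)·243 + (-7)·206
21 = 1 × 16 + 5  ⟹  5 = (-11)·243 + (13)·206
16 = 3 × 5 + 1  ⟹  1 = (39)·243 + (-46)·206
So (-46)·206 ≡ 1 (mod 243), i.e. 206^(-1) ≡ -46 ≡ 197 (mod 243).
Check: 206 × 197 = 40582 ≡ 1 (mod 243)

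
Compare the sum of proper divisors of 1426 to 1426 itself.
deficient

Proper divisors of 1426: sum = 1 + 2 + 23 + 31 + 46 + 62 + 713 = 878
Since 878 < 1426, 1426 is deficient.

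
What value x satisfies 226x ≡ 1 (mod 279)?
100

gcd(226, 279) = 1, so the inverse exists.
Extended Euclidean algorithm on (279, 226):
279 = 1 × 226 + 53  ⟹  53 = (1)·279 + (-1)·226
226 = 4 × 53 + 14  ⟹  14 = (-4)·279 + (5)·226
53 = 3 × 14 + 11  ⟹  11 = (13)·279 + (-16)·226
14 = 1 × 11 + 3  ⟹  3 = (-17)·279 + (21)·226
11 = 3 × 3 + 2  ⟹  2 = (64)·279 + (-79)·226
3 = 1 × 2 + 1  ⟹  1 = (-81)·279 + (100)·226
So (100)·226 ≡ 1 (mod 279), i.e. 226^(-1) ≡ 100 (mod 279).
Check: 226 × 100 = 22600 ≡ 1 (mod 279)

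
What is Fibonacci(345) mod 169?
125

Matrix identity: Q^n = [[F_(n+1), F_n], [F_n, F_(n-1)]] with Q = [[1,1],[1,0]].
n = 345 = 101011001₂. Square-and-multiply, entries mod 169:
Q^1 = [[1,1],[1,0]]
Q^2 = (Q^1)² = [[2,1],[1,1]]
Q^5 = (Q^2)²·Q = [[8,5],[5,3]]
Q^10 = (Q^5)² = [[89,55],[55,34]]
Q^21 = (Q^10)²·Q = [[135,130],[130,5]]
Q^43 = (Q^21)²·Q = [[90,142],[142,117]]
Q^86 = (Q^43)² = [[41,157],[157,53]]
Q^172 = (Q^86)² = [[135,55],[55,80]]
Q^345 = (Q^172)²·Q = [[120,125],[125,164]]
F_345 mod 169 = Q^345[0][1] = 125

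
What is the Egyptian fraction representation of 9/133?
1/15 + 1/998 + 1/1991010

Greedy algorithm:
9/133: ceiling(133/9) = 15, use 1/15
2/1995: ceiling(1995/2) = 998, use 1/998
1/1991010: ceiling(1991010/1) = 1991010, use 1/1991010
Result: 9/133 = 1/15 + 1/998 + 1/1991010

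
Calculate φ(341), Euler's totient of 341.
300

341 = 11 × 31
φ(n) = n × ∏(1 - 1/p) for each prime p dividing n
φ(341) = 341 × (1 - 1/11) × (1 - 1/31) = 300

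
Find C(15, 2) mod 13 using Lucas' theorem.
1

Using Lucas' theorem:
Write n=15 and k=2 in base 13:
n in base 13: [1, 2]
k in base 13: [0, 2]
C(15,2) mod 13 = ∏ C(n_i, k_i) mod 13
Digit binomials (mod 13): C(1,0) = 1; C(2,2) = 1
Product: 1 × 1 = 1 ≡ 1 (mod 13)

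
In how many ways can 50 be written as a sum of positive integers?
204226

p(n) counts ways to write n as a sum of positive integers (order ignored).
Euler's pentagonal recurrence: p(k) = p(k-1) + p(k-2) - p(k-5) - p(k-7) + p(k-12) + p(k-15) - ... (offsets j(3j∓1)/2, signs ++--, p(0)=1, p(<0)=0).
DP table for k = 0..49: p(0)=1, p(1)=1, p(2)=2, p(3)=3, p(4)=5, p(5)=7, p(6)=11, p(7)=15, p(8)=22, p(9)=30, p(10)=42, p(11)=56, p(12)=77, p(13)=101, p(14)=135, p(15)=176, p(16)=231, p(17)=297, p(18)=385, p(19)=490, p(20)=627, p(21)=792, p(22)=1002, p(23)=1255, p(24)=1575, p(25)=1958, p(26)=2436, p(27)=3010, p(28)=3718, p(29)=4565, p(30)=5604, p(31)=6842, p(32)=8349, p(33)=10143, p(34)=12310, p(35)=14883, p(36)=17977, p(37)=21637, p(38)=26015, p(39)=31185, p(40)=37338, p(41)=44583, p(42)=53174, p(43)=63261, p(44)=75175, p(45)=89134, p(46)=105558, p(47)=124754, p(48)=147273, p(49)=173525.
Final step: p(50) = p(49) + p(48) - p(45) - p(43) + p(38) + p(35) - p(28) - p(24) + p(15) + p(10)
= 173525 + 147273 - 89134 - 63261 + 26015 + 14883 - 3718 - 1575 + 176 + 42
= 204226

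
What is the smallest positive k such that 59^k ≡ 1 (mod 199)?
66

199 is prime, so ord(59) divides φ(199) = 198.
Divisors of 198: 1, 2, 3, 6, 9, 11, 18, 22, 33, 66, 99, 198.
Repeated squaring: 59^1 ≡ 59, 59^2 ≡ 98, 59^4 ≡ 52, 59^8 ≡ 117, 59^16 ≡ 157, 59^32 ≡ 172, 59^64 ≡ 132, 59^128 ≡ 111 (mod 199).
Test 59^d mod 199 for each divisor d in increasing order:
59^1 ≡ 59
59^2 ≡ 98
59^3 = 59^2·59^1 ≡ 11
59^6 = 59^4·59^2 ≡ 121
59^9 = 59^8·59^1 ≡ 137
59^11 = 59^8·59^2·59^1 ≡ 93
59^18 = 59^16·59^2 ≡ 63
59^22 = 59^16·59^4·59^2 ≡ 92
59^33 = 59^32·59^1 ≡ 198
59^66 = 59^64·59^2 ≡ 1  ← first divisor giving 1
The order is 66.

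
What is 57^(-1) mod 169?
86

gcd(57, 169) = 1, so the inverse exists.
Extended Euclidean algorithm on (169, 57):
169 = 2 × 57 + 55  ⟹  55 = (1)·169 + (-2)·57
57 = 1 × 55 + 2  ⟹  2 = (-1)·169 + (3)·57
55 = 27 × 2 + 1  ⟹  1 = (28)·169 + (-83)·57
So (-83)·57 ≡ 1 (mod 169), i.e. 57^(-1) ≡ -83 ≡ 86 (mod 169).
Check: 57 × 86 = 4902 ≡ 1 (mod 169)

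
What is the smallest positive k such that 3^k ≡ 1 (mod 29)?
28

29 is prime, so ord(3) divides φ(29) = 28.
Divisors of 28: 1, 2, 4, 7, 14, 28.
Repeated squaring: 3^1 ≡ 3, 3^2 ≡ 9, 3^4 ≡ 23, 3^8 ≡ 7, 3^16 ≡ 20 (mod 29).
Test 3^d mod 29 for each divisor d in increasing order:
3^1 ≡ 3
3^2 ≡ 9
3^4 ≡ 23
3^7 = 3^4·3^2·3^1 ≡ 12
3^14 = 3^8·3^4·3^2 ≡ 28
3^28 = 3^16·3^8·3^4 ≡ 1  ← first divisor giving 1
The order is 28.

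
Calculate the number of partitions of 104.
304801365

p(n) counts ways to write n as a sum of positive integers (order ignored).
Euler's pentagonal recurrence: p(k) = p(k-1) + p(k-2) - p(k-5) - p(k-7) + p(k-12) + p(k-15) - ... (offsets j(3j∓1)/2, signs ++--, p(0)=1, p(<0)=0).
DP table for k = 0..103: p(0)=1, p(1)=1, p(2)=2, p(3)=3, p(4)=5, p(5)=7, p(6)=11, p(7)=15, p(8)=22, p(9)=30, p(10)=42, p(11)=56, p(12)=77, p(13)=101, p(14)=135, p(15)=176, p(16)=231, p(17)=297, p(18)=385, p(19)=490, p(20)=627, p(21)=792, p(22)=1002, p(23)=1255, p(24)=1575, p(25)=1958, p(26)=2436, p(27)=3010, p(28)=3718, p(29)=4565, p(30)=5604, p(31)=6842, p(32)=8349, p(33)=10143, p(34)=12310, p(35)=14883, p(36)=17977, p(37)=21637, p(38)=26015, p(39)=31185, p(40)=37338, p(41)=44583, p(42)=53174, p(43)=63261, p(44)=75175, p(45)=89134, p(46)=105558, p(47)=124754, p(48)=147273, p(49)=173525, p(50)=204226, p(51)=239943, p(52)=281589, p(53)=329931, p(54)=386155, p(55)=451276, p(56)=526823, p(57)=614154, p(58)=715220, p(59)=831820, p(60)=966467, p(61)=1121505, p(62)=1300156, p(63)=1505499, p(64)=1741630, p(65)=2012558, p(66)=2323520, p(67)=2679689, p(68)=3087735, p(69)=3554345, p(70)=4087968, p(71)=4697205, p(72)=5392783, p(73)=6185689, p(74)=7089500, p(75)=8118264, p(76)=9289091, p(77)=10619863, p(78)=12132164, p(79)=13848650, p(80)=15796476, p(81)=18004327, p(82)=20506255, p(83)=23338469, p(84)=26543660, p(85)=30167357, p(86)=34262962, p(87)=38887673, p(88)=44108109, p(89)=49995925, p(90)=56634173, p(91)=64112359, p(92)=72533807, p(93)=82010177, p(94)=92669720, p(95)=104651419, p(96)=118114304, p(97)=133230930, p(98)=150198136, p(99)=169229875, p(100)=190569292, p(101)=214481126, p(102)=241265379, p(103)=271248950.
Final step: p(104) = p(103) + p(102) - p(99) - p(97) + p(92) + p(89) - p(82) - p(78) + p(69) + p(64) - p(53) - p(47) + p(34) + p(27) - p(12) - p(4)
= 271248950 + 241265379 - 169229875 - 133230930 + 72533807 + 49995925 - 20506255 - 12132164 + 3554345 + 1741630 - 329931 - 124754 + 12310 + 3010 - 77 - 5
= 304801365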